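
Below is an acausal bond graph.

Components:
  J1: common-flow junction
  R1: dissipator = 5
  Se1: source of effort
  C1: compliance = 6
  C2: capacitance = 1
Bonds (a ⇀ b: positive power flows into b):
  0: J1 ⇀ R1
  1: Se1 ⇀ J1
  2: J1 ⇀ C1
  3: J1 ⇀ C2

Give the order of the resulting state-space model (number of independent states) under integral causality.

β1 stroke→J1  (Se1 fixes effort; stroke away)
β2 stroke→J1  (C1 integral (e out))
β3 stroke→J1  (C2: C, integral causality)
β0 stroke→R1  (J1: last free bond brings flow in)

2  (C1, C2 all integral)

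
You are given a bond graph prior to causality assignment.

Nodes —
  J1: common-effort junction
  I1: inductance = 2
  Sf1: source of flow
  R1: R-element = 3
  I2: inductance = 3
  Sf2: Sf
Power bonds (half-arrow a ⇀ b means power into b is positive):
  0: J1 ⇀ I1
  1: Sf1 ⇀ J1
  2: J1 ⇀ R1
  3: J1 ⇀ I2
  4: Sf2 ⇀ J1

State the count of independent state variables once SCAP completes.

b1 stroke at Sf1  (Sf1 (Sf) sets flow on bond)
b4 stroke at Sf2  (source Sf2 imposes f)
b0 stroke at I1  (prefer integral on I1)
b3 stroke at I2  (prefer integral on I2)
b2 stroke at J1  (only one effort-in slot at J1)

2  (I1, I2 all integral)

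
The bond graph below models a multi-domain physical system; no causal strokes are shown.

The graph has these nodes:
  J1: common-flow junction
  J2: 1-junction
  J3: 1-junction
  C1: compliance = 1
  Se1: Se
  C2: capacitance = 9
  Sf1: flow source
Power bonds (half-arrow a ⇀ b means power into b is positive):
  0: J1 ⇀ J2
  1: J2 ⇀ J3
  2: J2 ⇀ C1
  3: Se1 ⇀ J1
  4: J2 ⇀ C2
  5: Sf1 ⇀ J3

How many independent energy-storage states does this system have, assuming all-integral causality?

2  (C1, C2 all integral)

bond 3 stroke at J1  (Se1 fixes effort; stroke away)
bond 5 stroke at Sf1  (Sf1: flow source, stroke at near end)
bond 0 stroke at J2  (J1: last free bond brings flow in)
bond 1 stroke at J3  (J3 flow already set via bond 5)
bond 2 stroke at J2  (J2 flow already set via bond 1)
bond 4 stroke at J2  (common-f at J2 fixed by 1)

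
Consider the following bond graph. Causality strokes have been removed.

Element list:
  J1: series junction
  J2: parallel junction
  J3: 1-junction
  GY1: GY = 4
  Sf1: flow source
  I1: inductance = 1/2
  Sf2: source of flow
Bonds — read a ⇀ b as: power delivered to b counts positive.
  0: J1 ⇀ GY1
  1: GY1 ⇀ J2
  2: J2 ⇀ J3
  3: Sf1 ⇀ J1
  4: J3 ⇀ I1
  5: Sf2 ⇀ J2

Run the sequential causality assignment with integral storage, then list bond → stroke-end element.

bond 3 stroke at Sf1  (source Sf1 imposes f)
bond 5 stroke at Sf2  (Sf2 (Sf) sets flow on bond)
bond 0 stroke at J1  (J1: bond 3 brought flow, rest push out)
bond 1 stroke at J2  (through GY1, causality inverts; strokes same side of GY1)
bond 2 stroke at J3  (0-jn J2 has e-setter on 1)
bond 4 stroke at I1  (J3: last free bond brings flow in)

b0 stroke→J1
b1 stroke→J2
b2 stroke→J3
b3 stroke→Sf1
b4 stroke→I1
b5 stroke→Sf2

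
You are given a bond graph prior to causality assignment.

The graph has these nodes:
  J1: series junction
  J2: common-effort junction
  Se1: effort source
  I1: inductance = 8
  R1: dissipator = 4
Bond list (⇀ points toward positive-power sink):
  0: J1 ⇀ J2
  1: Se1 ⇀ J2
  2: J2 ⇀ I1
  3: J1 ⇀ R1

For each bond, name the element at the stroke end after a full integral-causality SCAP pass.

b1 stroke at J2  (Se1 (Se) sets effort on bond)
b0 stroke at J1  (J2 effort already set via bond 1)
b2 stroke at I1  (common-e at J2 fixed by 1)
b3 stroke at R1  (J1: last free bond brings flow in)

#0 →J1
#1 →J2
#2 →I1
#3 →R1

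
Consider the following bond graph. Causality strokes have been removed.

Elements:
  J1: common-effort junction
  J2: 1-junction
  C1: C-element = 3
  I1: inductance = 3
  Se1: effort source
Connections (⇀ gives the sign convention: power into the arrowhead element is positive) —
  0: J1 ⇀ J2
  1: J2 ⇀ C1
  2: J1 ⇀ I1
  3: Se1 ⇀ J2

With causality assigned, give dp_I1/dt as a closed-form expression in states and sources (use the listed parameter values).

dp_I1/dt = -E_Se1 + q_C1/3

β3 →J2  (Se1 fixes effort; stroke away)
β1 →J2  (C1: C, integral causality)
β0 →J1  (J2: last free bond brings flow in)
β2 →I1  (J1 effort already set via bond 0)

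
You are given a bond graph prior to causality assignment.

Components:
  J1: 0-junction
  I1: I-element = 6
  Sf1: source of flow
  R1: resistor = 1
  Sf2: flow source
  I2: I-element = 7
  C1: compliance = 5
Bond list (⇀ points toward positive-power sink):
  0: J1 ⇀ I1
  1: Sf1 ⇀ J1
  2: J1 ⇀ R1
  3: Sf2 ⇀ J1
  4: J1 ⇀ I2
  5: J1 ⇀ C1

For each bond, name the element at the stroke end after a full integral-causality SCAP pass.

#1 |Sf1  (Sf1: flow source, stroke at near end)
#3 |Sf2  (Sf2: flow source, stroke at near end)
#0 |I1  (I1 outputs flow p/I1)
#4 |I2  (I2 outputs flow p/I2)
#5 |J1  (C1 integral (e out))
#2 |R1  (J1: bond 5 brought effort, rest push out)

bond 0 stroke→I1
bond 1 stroke→Sf1
bond 2 stroke→R1
bond 3 stroke→Sf2
bond 4 stroke→I2
bond 5 stroke→J1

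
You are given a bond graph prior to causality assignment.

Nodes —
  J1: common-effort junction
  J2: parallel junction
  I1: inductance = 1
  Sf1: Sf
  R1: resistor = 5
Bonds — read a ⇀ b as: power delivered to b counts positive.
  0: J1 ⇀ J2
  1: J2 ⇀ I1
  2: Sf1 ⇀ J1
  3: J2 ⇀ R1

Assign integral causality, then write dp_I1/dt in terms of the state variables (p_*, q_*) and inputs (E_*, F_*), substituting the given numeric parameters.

dp_I1/dt = 5*F_Sf1 - 5*p_I1

#2 stroke→Sf1  (source Sf1 imposes f)
#0 stroke→J1  (J1: last free bond brings effort in)
#1 stroke→I1  (I1: I, integral causality)
#3 stroke→J2  (J2 needs exactly one e-in)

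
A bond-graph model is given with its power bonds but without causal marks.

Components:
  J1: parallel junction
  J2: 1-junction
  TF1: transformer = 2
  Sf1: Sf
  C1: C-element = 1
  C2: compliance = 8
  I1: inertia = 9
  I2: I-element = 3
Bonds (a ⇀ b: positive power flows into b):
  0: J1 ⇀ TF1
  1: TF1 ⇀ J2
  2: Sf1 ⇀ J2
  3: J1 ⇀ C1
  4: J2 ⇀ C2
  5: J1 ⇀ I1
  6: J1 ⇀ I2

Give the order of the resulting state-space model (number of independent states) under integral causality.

b2 stroke→Sf1  (Sf1 (Sf) sets flow on bond)
b1 stroke→J2  (J2 flow already set via bond 2)
b4 stroke→J2  (1-jn J2 has f-setter on 2)
b0 stroke→TF1  (TF1: transformer flips bond 1)
b3 stroke→J1  (prefer integral on C1)
b5 stroke→I1  (J1: bond 3 brought effort, rest push out)
b6 stroke→I2  (J1: bond 3 brought effort, rest push out)

4  (C1, C2, I1, I2 all integral)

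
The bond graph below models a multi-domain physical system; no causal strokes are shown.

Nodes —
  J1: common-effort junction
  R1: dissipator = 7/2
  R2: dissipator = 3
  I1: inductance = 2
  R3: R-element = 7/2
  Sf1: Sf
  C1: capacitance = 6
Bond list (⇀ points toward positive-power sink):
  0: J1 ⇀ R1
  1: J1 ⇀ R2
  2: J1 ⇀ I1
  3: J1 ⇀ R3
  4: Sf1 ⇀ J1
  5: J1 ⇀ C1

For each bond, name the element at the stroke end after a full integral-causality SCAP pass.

β0 stroke at R1
β1 stroke at R2
β2 stroke at I1
β3 stroke at R3
β4 stroke at Sf1
β5 stroke at J1

β4 |Sf1  (Sf1 (Sf) sets flow on bond)
β2 |I1  (I1 integral (f out))
β5 |J1  (prefer integral on C1)
β0 |R1  (common-e at J1 fixed by 5)
β1 |R2  (0-jn J1 has e-setter on 5)
β3 |R3  (J1 effort already set via bond 5)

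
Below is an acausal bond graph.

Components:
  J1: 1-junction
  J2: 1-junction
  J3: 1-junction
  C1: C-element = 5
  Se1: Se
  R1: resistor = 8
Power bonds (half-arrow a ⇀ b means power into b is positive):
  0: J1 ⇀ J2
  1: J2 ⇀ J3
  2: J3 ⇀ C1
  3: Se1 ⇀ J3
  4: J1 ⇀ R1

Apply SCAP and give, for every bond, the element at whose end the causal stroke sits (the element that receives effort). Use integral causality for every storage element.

#0 |J1
#1 |J2
#2 |J3
#3 |J3
#4 |R1

β3 |J3  (Se1 (Se) sets effort on bond)
β2 |J3  (C1: C, integral causality)
β1 |J2  (closing 1-jn rule on J3)
β0 |J1  (J2: last free bond brings flow in)
β4 |R1  (only one flow-in slot at J1)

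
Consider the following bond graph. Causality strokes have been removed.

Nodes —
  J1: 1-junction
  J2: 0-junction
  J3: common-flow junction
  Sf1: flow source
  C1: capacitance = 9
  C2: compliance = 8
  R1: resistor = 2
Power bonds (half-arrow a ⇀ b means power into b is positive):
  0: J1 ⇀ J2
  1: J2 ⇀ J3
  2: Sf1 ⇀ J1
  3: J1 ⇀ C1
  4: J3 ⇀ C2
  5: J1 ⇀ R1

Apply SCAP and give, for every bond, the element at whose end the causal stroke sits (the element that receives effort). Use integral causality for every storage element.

b0 stroke at J1
b1 stroke at J2
b2 stroke at Sf1
b3 stroke at J1
b4 stroke at J3
b5 stroke at J1

bond 2 →Sf1  (Sf1 fixes flow; stroke at Sf1)
bond 0 →J1  (J1: bond 2 brought flow, rest push out)
bond 3 →J1  (1-jn J1 has f-setter on 2)
bond 5 →J1  (common-f at J1 fixed by 2)
bond 1 →J2  (J2: last free bond brings effort in)
bond 4 →J3  (common-f at J3 fixed by 1)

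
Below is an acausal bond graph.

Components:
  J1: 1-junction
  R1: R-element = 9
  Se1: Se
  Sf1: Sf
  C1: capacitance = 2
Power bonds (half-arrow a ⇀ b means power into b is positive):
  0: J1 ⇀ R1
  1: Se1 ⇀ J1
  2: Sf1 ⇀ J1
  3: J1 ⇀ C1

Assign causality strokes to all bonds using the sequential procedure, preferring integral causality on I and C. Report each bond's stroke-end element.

β1 |J1  (Se1: effort source, stroke at far end)
β2 |Sf1  (source Sf1 imposes f)
β0 |J1  (J1: bond 2 brought flow, rest push out)
β3 |J1  (common-f at J1 fixed by 2)

bond 0 stroke at J1
bond 1 stroke at J1
bond 2 stroke at Sf1
bond 3 stroke at J1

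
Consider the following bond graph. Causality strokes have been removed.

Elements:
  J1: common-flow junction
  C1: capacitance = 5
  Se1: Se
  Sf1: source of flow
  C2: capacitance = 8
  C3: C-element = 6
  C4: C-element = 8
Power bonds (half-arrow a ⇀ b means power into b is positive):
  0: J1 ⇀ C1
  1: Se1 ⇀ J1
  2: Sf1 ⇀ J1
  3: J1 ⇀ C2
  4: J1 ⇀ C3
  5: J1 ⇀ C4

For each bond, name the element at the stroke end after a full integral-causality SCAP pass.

bond 0 stroke at J1
bond 1 stroke at J1
bond 2 stroke at Sf1
bond 3 stroke at J1
bond 4 stroke at J1
bond 5 stroke at J1

#1 stroke→J1  (Se1: effort source, stroke at far end)
#2 stroke→Sf1  (source Sf1 imposes f)
#0 stroke→J1  (J1: bond 2 brought flow, rest push out)
#3 stroke→J1  (J1 flow already set via bond 2)
#4 stroke→J1  (common-f at J1 fixed by 2)
#5 stroke→J1  (common-f at J1 fixed by 2)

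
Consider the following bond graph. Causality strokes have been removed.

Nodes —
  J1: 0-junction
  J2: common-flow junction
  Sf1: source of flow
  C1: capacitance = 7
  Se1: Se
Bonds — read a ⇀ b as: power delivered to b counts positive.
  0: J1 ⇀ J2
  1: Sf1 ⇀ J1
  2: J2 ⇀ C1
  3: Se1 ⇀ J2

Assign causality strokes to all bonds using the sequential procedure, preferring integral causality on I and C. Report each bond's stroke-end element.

bond 0 stroke at J1
bond 1 stroke at Sf1
bond 2 stroke at J2
bond 3 stroke at J2

b1 |Sf1  (Sf1: flow source, stroke at near end)
b3 |J2  (Se1 fixes effort; stroke away)
b0 |J1  (J1 needs exactly one e-in)
b2 |J2  (common-f at J2 fixed by 0)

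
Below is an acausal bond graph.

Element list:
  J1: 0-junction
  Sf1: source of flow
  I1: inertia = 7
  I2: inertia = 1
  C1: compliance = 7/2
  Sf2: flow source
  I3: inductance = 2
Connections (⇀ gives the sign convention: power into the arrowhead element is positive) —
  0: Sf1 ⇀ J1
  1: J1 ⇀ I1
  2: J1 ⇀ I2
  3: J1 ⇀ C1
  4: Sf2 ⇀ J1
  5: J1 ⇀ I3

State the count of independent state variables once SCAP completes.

bond 0 stroke at Sf1  (Sf1: flow source, stroke at near end)
bond 4 stroke at Sf2  (source Sf2 imposes f)
bond 1 stroke at I1  (I1 outputs flow p/I1)
bond 2 stroke at I2  (I2: I, integral causality)
bond 3 stroke at J1  (C1 outputs effort q/C1)
bond 5 stroke at I3  (J1 effort already set via bond 3)

4  (C1, I1, I2, I3 all integral)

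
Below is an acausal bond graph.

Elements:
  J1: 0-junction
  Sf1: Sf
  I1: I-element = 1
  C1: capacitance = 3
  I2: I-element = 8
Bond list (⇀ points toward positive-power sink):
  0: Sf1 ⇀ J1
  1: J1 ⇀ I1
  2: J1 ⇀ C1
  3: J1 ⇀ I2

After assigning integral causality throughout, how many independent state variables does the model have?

#0 stroke at Sf1  (Sf1 fixes flow; stroke at Sf1)
#1 stroke at I1  (I1 integral (f out))
#2 stroke at J1  (C1: C, integral causality)
#3 stroke at I2  (J1: bond 2 brought effort, rest push out)

3  (C1, I1, I2 all integral)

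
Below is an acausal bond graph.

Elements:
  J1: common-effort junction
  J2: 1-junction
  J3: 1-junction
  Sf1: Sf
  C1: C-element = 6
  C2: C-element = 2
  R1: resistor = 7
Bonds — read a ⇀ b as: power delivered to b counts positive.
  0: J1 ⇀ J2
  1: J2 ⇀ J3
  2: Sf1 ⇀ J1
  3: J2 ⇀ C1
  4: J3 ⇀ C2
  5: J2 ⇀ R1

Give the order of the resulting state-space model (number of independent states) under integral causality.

bond 2 stroke→Sf1  (Sf1: flow source, stroke at near end)
bond 0 stroke→J1  (J1: last free bond brings effort in)
bond 1 stroke→J2  (J2 flow already set via bond 0)
bond 3 stroke→J2  (J2 flow already set via bond 0)
bond 5 stroke→J2  (J2: bond 0 brought flow, rest push out)
bond 4 stroke→J3  (common-f at J3 fixed by 1)

2  (C1, C2 all integral)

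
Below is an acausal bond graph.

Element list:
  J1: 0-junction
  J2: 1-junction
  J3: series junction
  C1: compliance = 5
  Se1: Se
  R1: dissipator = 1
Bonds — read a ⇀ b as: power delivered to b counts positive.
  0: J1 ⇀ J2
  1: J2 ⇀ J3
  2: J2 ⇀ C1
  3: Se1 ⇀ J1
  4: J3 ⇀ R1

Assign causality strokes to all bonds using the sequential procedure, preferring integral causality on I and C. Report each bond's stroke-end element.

β3 →J1  (Se1 fixes effort; stroke away)
β0 →J2  (J1 effort already set via bond 3)
β2 →J2  (C1 outputs effort q/C1)
β1 →J3  (J2 needs exactly one f-in)
β4 →R1  (J3: last free bond brings flow in)

#0 |J2
#1 |J3
#2 |J2
#3 |J1
#4 |R1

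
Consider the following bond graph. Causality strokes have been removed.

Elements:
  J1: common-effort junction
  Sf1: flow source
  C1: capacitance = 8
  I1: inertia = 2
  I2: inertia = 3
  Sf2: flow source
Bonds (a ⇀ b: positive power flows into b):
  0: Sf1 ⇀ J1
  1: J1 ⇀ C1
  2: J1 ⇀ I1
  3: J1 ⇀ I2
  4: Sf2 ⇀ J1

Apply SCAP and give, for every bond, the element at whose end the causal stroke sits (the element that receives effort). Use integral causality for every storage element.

bond 0 stroke at Sf1
bond 1 stroke at J1
bond 2 stroke at I1
bond 3 stroke at I2
bond 4 stroke at Sf2

bond 0 stroke at Sf1  (Sf1 (Sf) sets flow on bond)
bond 4 stroke at Sf2  (Sf2 (Sf) sets flow on bond)
bond 1 stroke at J1  (C1 outputs effort q/C1)
bond 2 stroke at I1  (J1 effort already set via bond 1)
bond 3 stroke at I2  (0-jn J1 has e-setter on 1)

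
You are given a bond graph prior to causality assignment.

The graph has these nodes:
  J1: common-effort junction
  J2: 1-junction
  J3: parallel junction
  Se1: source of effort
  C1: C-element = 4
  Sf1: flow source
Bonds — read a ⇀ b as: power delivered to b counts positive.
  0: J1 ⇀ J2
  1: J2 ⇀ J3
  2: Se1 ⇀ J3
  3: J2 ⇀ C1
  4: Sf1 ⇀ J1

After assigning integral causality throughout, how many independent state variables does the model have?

bond 2 →J3  (source Se1 imposes e)
bond 4 →Sf1  (Sf1 fixes flow; stroke at Sf1)
bond 0 →J1  (J1: last free bond brings effort in)
bond 1 →J2  (J2: bond 0 brought flow, rest push out)
bond 3 →J2  (common-f at J2 fixed by 0)

1  (C1 all integral)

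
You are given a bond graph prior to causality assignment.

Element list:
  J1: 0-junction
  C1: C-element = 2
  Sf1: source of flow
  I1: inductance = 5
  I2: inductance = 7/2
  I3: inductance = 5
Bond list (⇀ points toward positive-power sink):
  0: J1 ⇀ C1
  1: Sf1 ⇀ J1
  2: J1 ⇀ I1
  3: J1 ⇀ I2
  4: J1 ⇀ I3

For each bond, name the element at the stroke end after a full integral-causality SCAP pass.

bond 1 stroke at Sf1  (source Sf1 imposes f)
bond 0 stroke at J1  (C1 integral (e out))
bond 2 stroke at I1  (J1 effort already set via bond 0)
bond 3 stroke at I2  (common-e at J1 fixed by 0)
bond 4 stroke at I3  (common-e at J1 fixed by 0)

β0 stroke at J1
β1 stroke at Sf1
β2 stroke at I1
β3 stroke at I2
β4 stroke at I3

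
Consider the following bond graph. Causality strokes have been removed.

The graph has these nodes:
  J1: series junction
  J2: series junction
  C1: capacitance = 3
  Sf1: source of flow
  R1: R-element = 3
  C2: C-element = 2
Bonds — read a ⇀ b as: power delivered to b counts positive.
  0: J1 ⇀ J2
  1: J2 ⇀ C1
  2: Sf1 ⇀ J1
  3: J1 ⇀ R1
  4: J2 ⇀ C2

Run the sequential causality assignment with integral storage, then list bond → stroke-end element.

b0 →J1
b1 →J2
b2 →Sf1
b3 →J1
b4 →J2

b2 →Sf1  (Sf1 fixes flow; stroke at Sf1)
b0 →J1  (common-f at J1 fixed by 2)
b3 →J1  (1-jn J1 has f-setter on 2)
b1 →J2  (1-jn J2 has f-setter on 0)
b4 →J2  (1-jn J2 has f-setter on 0)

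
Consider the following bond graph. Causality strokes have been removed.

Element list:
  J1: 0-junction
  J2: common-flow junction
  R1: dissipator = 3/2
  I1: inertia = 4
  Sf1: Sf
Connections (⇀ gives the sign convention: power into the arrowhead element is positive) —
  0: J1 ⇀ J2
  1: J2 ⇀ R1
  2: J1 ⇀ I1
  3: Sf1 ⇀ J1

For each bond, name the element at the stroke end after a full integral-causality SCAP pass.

β3 stroke at Sf1  (source Sf1 imposes f)
β2 stroke at I1  (I1: I, integral causality)
β0 stroke at J1  (closing 0-jn rule on J1)
β1 stroke at J2  (1-jn J2 has f-setter on 0)

β0 stroke→J1
β1 stroke→J2
β2 stroke→I1
β3 stroke→Sf1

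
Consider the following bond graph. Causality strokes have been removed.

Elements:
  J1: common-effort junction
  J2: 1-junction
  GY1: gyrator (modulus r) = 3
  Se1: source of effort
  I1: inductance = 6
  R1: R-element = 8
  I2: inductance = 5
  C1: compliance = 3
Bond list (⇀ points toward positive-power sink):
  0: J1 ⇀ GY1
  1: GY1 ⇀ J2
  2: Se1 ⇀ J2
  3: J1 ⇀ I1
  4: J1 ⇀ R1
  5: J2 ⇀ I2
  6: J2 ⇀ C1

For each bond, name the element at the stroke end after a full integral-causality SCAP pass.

bond 2 stroke at J2  (Se1 (Se) sets effort on bond)
bond 3 stroke at I1  (I1: I, integral causality)
bond 5 stroke at I2  (I2 integral (f out))
bond 1 stroke at J2  (J2 flow already set via bond 5)
bond 6 stroke at J2  (1-jn J2 has f-setter on 5)
bond 0 stroke at J1  (through GY1, causality inverts; strokes same side of GY1)
bond 4 stroke at R1  (J1 effort already set via bond 0)

bond 0 →J1
bond 1 →J2
bond 2 →J2
bond 3 →I1
bond 4 →R1
bond 5 →I2
bond 6 →J2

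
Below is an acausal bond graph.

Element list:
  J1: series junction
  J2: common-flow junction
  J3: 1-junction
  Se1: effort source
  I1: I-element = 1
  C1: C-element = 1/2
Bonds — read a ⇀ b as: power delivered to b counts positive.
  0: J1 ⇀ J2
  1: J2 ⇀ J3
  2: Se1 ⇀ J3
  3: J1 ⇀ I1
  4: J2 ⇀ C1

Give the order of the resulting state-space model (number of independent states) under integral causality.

2  (C1, I1 all integral)

bond 2 →J3  (Se1 (Se) sets effort on bond)
bond 1 →J2  (closing 1-jn rule on J3)
bond 3 →I1  (I1: I, integral causality)
bond 0 →J1  (1-jn J1 has f-setter on 3)
bond 4 →J2  (J2: bond 0 brought flow, rest push out)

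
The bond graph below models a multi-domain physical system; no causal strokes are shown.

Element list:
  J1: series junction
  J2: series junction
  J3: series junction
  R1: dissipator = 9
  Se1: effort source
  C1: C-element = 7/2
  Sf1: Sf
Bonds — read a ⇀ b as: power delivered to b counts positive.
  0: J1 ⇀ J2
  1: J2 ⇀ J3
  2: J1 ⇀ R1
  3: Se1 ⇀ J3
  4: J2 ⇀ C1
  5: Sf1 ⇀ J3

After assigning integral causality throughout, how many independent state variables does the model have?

1  (C1 all integral)

#3 →J3  (source Se1 imposes e)
#5 →Sf1  (source Sf1 imposes f)
#1 →J3  (J3: bond 5 brought flow, rest push out)
#0 →J2  (J2 flow already set via bond 1)
#4 →J2  (J2 flow already set via bond 1)
#2 →J1  (J1: bond 0 brought flow, rest push out)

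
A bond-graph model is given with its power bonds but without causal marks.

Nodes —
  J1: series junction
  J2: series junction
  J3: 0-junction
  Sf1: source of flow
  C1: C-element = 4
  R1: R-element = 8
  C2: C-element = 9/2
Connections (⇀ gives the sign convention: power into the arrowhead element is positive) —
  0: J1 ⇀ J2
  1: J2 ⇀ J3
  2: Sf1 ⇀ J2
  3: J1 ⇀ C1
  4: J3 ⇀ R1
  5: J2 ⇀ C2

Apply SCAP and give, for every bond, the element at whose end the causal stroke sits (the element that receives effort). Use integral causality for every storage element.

b0 stroke at J2
b1 stroke at J2
b2 stroke at Sf1
b3 stroke at J1
b4 stroke at J3
b5 stroke at J2

#2 stroke at Sf1  (source Sf1 imposes f)
#0 stroke at J2  (J2 flow already set via bond 2)
#1 stroke at J2  (J2: bond 2 brought flow, rest push out)
#5 stroke at J2  (common-f at J2 fixed by 2)
#4 stroke at J3  (closing 0-jn rule on J3)
#3 stroke at J1  (common-f at J1 fixed by 0)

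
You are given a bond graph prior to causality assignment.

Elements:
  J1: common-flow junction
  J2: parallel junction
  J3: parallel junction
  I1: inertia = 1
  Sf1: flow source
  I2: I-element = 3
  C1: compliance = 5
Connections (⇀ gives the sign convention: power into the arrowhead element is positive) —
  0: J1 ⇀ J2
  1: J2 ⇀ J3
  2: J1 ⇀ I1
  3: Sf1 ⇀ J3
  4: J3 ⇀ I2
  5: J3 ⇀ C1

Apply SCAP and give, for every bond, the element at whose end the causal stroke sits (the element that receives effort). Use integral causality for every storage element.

b0 stroke at J1
b1 stroke at J2
b2 stroke at I1
b3 stroke at Sf1
b4 stroke at I2
b5 stroke at J3

#3 stroke at Sf1  (Sf1: flow source, stroke at near end)
#2 stroke at I1  (I1 integral (f out))
#0 stroke at J1  (common-f at J1 fixed by 2)
#1 stroke at J2  (J2: last free bond brings effort in)
#4 stroke at I2  (I2 integral (f out))
#5 stroke at J3  (J3: last free bond brings effort in)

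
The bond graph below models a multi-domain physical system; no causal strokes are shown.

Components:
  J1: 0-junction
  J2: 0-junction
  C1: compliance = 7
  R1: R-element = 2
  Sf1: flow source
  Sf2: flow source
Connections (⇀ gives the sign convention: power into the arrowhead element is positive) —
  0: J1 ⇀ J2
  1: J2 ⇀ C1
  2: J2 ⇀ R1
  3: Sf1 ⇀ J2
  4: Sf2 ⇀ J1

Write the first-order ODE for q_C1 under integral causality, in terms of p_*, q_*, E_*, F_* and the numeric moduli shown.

β3 stroke→Sf1  (Sf1 fixes flow; stroke at Sf1)
β4 stroke→Sf2  (Sf2: flow source, stroke at near end)
β0 stroke→J1  (J1: last free bond brings effort in)
β1 stroke→J2  (C1: C, integral causality)
β2 stroke→R1  (J2: bond 1 brought effort, rest push out)

dq_C1/dt = F_Sf1 + F_Sf2 - q_C1/14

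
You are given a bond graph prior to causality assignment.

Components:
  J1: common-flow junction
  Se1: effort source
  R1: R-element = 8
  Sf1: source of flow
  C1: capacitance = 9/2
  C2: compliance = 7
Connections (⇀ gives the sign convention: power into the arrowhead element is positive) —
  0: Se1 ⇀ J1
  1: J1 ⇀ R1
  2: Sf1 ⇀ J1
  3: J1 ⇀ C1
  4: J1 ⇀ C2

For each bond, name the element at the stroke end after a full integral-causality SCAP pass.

β0 stroke→J1
β1 stroke→J1
β2 stroke→Sf1
β3 stroke→J1
β4 stroke→J1

β0 stroke→J1  (Se1: effort source, stroke at far end)
β2 stroke→Sf1  (source Sf1 imposes f)
β1 stroke→J1  (J1 flow already set via bond 2)
β3 stroke→J1  (J1 flow already set via bond 2)
β4 stroke→J1  (common-f at J1 fixed by 2)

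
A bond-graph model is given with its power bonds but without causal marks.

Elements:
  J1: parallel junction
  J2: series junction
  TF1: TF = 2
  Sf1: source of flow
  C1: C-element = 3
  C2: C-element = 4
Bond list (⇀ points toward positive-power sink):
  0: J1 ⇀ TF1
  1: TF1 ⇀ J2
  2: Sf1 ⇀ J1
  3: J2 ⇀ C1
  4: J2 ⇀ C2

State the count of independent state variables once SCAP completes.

#2 →Sf1  (Sf1 (Sf) sets flow on bond)
#0 →J1  (closing 0-jn rule on J1)
#1 →TF1  (TF TF1: opposite of bond 0)
#3 →J2  (common-f at J2 fixed by 1)
#4 →J2  (1-jn J2 has f-setter on 1)

2  (C1, C2 all integral)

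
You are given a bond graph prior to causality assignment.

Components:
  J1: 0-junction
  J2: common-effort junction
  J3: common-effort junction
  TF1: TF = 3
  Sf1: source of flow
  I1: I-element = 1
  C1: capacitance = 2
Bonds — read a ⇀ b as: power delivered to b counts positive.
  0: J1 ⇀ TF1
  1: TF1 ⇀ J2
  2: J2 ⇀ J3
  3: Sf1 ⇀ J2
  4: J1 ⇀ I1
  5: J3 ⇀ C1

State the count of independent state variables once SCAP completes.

β3 stroke→Sf1  (source Sf1 imposes f)
β4 stroke→I1  (prefer integral on I1)
β0 stroke→J1  (J1 needs exactly one e-in)
β1 stroke→TF1  (TF1: transformer flips bond 0)
β2 stroke→J2  (closing 0-jn rule on J2)
β5 stroke→J3  (J3: last free bond brings effort in)

2  (C1, I1 all integral)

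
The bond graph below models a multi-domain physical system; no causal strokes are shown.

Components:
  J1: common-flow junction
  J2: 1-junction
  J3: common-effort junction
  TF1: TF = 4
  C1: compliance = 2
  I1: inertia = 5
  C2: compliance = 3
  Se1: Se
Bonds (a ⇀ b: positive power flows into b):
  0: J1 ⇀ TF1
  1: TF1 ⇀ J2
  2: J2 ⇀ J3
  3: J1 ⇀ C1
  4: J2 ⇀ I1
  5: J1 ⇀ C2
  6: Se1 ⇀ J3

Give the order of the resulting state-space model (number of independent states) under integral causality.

3  (C1, C2, I1 all integral)

#6 →J3  (Se1: effort source, stroke at far end)
#2 →J2  (0-jn J3 has e-setter on 6)
#3 →J1  (prefer integral on C1)
#4 →I1  (I1 outputs flow p/I1)
#1 →J2  (common-f at J2 fixed by 4)
#0 →TF1  (TF TF1: opposite of bond 1)
#5 →J1  (1-jn J1 has f-setter on 0)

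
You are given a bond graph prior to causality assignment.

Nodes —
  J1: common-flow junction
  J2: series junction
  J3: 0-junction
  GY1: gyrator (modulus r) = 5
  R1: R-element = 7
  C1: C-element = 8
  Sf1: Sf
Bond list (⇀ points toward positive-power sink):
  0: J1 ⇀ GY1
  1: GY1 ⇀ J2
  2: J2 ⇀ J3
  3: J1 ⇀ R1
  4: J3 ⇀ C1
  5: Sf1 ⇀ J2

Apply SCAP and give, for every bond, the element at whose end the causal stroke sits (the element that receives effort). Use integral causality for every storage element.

b0 →J1
b1 →J2
b2 →J2
b3 →R1
b4 →J3
b5 →Sf1

bond 5 stroke→Sf1  (Sf1 (Sf) sets flow on bond)
bond 1 stroke→J2  (common-f at J2 fixed by 5)
bond 2 stroke→J2  (J2: bond 5 brought flow, rest push out)
bond 4 stroke→J3  (closing 0-jn rule on J3)
bond 0 stroke→J1  (GY GY1: same side as bond 1)
bond 3 stroke→R1  (closing 1-jn rule on J1)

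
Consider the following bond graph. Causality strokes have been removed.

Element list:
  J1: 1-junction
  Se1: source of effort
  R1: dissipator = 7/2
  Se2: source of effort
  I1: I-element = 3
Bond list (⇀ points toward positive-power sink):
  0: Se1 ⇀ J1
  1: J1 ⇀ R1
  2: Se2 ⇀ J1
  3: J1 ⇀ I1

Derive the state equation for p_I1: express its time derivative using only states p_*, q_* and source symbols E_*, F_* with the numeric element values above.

dp_I1/dt = E_Se1 + E_Se2 - 7*p_I1/6

bond 0 |J1  (Se1 fixes effort; stroke away)
bond 2 |J1  (Se2: effort source, stroke at far end)
bond 3 |I1  (prefer integral on I1)
bond 1 |J1  (J1 flow already set via bond 3)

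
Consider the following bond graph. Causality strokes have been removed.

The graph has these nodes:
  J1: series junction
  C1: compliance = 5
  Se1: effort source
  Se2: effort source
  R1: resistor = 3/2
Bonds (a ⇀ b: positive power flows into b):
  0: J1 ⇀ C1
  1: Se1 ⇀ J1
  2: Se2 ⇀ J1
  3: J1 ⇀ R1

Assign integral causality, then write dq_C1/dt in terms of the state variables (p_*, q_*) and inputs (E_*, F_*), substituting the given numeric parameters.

dq_C1/dt = 2*E_Se1/3 + 2*E_Se2/3 - 2*q_C1/15

#1 stroke at J1  (Se1: effort source, stroke at far end)
#2 stroke at J1  (Se2 fixes effort; stroke away)
#0 stroke at J1  (C1 integral (e out))
#3 stroke at R1  (closing 1-jn rule on J1)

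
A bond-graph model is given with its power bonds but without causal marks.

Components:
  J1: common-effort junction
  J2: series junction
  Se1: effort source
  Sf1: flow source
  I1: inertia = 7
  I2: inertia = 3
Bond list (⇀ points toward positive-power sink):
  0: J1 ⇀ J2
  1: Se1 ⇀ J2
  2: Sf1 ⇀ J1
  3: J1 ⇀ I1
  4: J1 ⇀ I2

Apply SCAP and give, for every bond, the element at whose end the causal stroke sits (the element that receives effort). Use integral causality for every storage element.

b1 |J2  (Se1 (Se) sets effort on bond)
b2 |Sf1  (Sf1 fixes flow; stroke at Sf1)
b0 |J1  (J2 needs exactly one f-in)
b3 |I1  (J1 effort already set via bond 0)
b4 |I2  (J1 effort already set via bond 0)

β0 →J1
β1 →J2
β2 →Sf1
β3 →I1
β4 →I2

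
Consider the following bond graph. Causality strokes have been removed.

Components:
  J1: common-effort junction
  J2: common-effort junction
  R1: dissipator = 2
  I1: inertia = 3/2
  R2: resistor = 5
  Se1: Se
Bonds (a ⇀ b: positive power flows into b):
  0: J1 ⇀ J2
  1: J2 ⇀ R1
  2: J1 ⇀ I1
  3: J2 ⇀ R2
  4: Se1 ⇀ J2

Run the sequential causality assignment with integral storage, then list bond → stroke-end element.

bond 0 |J1
bond 1 |R1
bond 2 |I1
bond 3 |R2
bond 4 |J2

bond 4 stroke at J2  (Se1: effort source, stroke at far end)
bond 0 stroke at J1  (J2: bond 4 brought effort, rest push out)
bond 1 stroke at R1  (J2 effort already set via bond 4)
bond 3 stroke at R2  (0-jn J2 has e-setter on 4)
bond 2 stroke at I1  (common-e at J1 fixed by 0)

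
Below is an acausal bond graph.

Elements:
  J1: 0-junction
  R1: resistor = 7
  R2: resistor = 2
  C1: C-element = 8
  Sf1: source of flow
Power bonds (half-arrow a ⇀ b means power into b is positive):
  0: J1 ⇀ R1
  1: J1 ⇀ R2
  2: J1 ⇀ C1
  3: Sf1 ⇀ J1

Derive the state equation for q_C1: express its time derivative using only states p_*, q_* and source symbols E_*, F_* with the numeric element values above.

β3 stroke→Sf1  (Sf1: flow source, stroke at near end)
β2 stroke→J1  (prefer integral on C1)
β0 stroke→R1  (J1 effort already set via bond 2)
β1 stroke→R2  (0-jn J1 has e-setter on 2)

dq_C1/dt = F_Sf1 - 9*q_C1/112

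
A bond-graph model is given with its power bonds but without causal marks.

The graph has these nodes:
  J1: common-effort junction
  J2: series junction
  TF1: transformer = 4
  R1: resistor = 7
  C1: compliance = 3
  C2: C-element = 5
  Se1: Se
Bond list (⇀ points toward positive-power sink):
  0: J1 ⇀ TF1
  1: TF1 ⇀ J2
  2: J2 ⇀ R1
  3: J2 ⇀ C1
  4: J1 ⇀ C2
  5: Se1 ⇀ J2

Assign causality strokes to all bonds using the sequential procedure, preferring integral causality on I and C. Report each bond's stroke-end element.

bond 5 |J2  (Se1 (Se) sets effort on bond)
bond 3 |J2  (C1: C, integral causality)
bond 4 |J1  (C2 outputs effort q/C2)
bond 0 |TF1  (0-jn J1 has e-setter on 4)
bond 1 |J2  (TF1 one-in-one-out from 0)
bond 2 |R1  (only one flow-in slot at J2)

β0 |TF1
β1 |J2
β2 |R1
β3 |J2
β4 |J1
β5 |J2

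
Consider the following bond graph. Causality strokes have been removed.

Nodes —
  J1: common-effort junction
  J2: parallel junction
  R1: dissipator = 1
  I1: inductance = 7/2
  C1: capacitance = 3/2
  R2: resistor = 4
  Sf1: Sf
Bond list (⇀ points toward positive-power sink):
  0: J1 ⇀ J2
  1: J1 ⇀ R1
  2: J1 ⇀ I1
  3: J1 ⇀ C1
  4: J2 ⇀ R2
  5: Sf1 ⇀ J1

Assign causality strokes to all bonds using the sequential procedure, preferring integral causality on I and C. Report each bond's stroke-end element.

bond 5 stroke→Sf1  (Sf1: flow source, stroke at near end)
bond 2 stroke→I1  (I1 integral (f out))
bond 3 stroke→J1  (C1 outputs effort q/C1)
bond 0 stroke→J2  (J1: bond 3 brought effort, rest push out)
bond 1 stroke→R1  (J1 effort already set via bond 3)
bond 4 stroke→R2  (J2 effort already set via bond 0)

bond 0 |J2
bond 1 |R1
bond 2 |I1
bond 3 |J1
bond 4 |R2
bond 5 |Sf1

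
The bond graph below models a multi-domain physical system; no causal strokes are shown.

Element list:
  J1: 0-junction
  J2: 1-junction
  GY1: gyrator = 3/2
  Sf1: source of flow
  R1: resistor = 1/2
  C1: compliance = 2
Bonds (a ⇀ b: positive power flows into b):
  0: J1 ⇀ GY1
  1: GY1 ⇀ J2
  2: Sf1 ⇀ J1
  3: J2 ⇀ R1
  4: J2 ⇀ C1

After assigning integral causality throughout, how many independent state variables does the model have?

#2 →Sf1  (Sf1 (Sf) sets flow on bond)
#0 →J1  (only one effort-in slot at J1)
#1 →J2  (GY GY1: same side as bond 0)
#4 →J2  (C1 outputs effort q/C1)
#3 →R1  (J2: last free bond brings flow in)

1  (C1 all integral)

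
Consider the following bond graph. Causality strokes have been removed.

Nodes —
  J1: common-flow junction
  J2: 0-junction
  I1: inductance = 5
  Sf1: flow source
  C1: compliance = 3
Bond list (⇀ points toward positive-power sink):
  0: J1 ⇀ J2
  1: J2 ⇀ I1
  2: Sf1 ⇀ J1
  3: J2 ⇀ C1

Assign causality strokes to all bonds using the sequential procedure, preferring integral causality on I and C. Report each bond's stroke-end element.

β2 →Sf1  (Sf1 (Sf) sets flow on bond)
β0 →J1  (J1 flow already set via bond 2)
β1 →I1  (prefer integral on I1)
β3 →J2  (J2 needs exactly one e-in)

b0 stroke at J1
b1 stroke at I1
b2 stroke at Sf1
b3 stroke at J2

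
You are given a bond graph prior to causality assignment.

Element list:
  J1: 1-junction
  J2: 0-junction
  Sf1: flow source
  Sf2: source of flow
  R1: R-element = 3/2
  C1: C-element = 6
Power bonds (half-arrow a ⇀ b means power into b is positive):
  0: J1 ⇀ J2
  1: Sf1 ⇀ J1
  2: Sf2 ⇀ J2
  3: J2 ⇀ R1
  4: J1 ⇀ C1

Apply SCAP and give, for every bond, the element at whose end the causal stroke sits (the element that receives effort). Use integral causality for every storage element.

b0 |J1
b1 |Sf1
b2 |Sf2
b3 |J2
b4 |J1

β1 stroke at Sf1  (Sf1 fixes flow; stroke at Sf1)
β2 stroke at Sf2  (Sf2 (Sf) sets flow on bond)
β0 stroke at J1  (J1 flow already set via bond 1)
β4 stroke at J1  (1-jn J1 has f-setter on 1)
β3 stroke at J2  (only one effort-in slot at J2)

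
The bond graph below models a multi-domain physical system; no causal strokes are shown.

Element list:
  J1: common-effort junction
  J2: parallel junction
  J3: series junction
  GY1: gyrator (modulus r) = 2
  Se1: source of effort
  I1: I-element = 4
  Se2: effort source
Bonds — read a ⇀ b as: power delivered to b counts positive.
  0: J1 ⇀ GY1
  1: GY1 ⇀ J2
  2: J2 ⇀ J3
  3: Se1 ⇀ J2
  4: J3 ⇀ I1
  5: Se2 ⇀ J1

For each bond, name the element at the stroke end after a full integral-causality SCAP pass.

β3 stroke at J2  (Se1 (Se) sets effort on bond)
β5 stroke at J1  (Se2 (Se) sets effort on bond)
β0 stroke at GY1  (0-jn J1 has e-setter on 5)
β1 stroke at GY1  (0-jn J2 has e-setter on 3)
β2 stroke at J3  (0-jn J2 has e-setter on 3)
β4 stroke at I1  (only one flow-in slot at J3)

β0 |GY1
β1 |GY1
β2 |J3
β3 |J2
β4 |I1
β5 |J1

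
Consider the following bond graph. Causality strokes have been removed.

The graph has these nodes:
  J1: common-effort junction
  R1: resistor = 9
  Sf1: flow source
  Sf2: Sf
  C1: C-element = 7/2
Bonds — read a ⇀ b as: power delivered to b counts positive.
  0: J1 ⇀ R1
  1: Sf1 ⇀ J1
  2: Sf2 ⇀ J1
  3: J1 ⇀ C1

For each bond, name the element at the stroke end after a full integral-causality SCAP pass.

bond 1 stroke at Sf1  (Sf1 (Sf) sets flow on bond)
bond 2 stroke at Sf2  (source Sf2 imposes f)
bond 3 stroke at J1  (C1 outputs effort q/C1)
bond 0 stroke at R1  (J1 effort already set via bond 3)

b0 →R1
b1 →Sf1
b2 →Sf2
b3 →J1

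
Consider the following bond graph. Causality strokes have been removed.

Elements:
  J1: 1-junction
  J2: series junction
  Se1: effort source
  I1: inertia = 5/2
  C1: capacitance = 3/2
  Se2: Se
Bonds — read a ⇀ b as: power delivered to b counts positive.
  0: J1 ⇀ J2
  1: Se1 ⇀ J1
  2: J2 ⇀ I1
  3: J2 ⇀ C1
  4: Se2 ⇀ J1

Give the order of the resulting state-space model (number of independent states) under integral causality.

b1 stroke at J1  (Se1: effort source, stroke at far end)
b4 stroke at J1  (Se2 fixes effort; stroke away)
b0 stroke at J2  (J1: last free bond brings flow in)
b2 stroke at I1  (I1: I, integral causality)
b3 stroke at J2  (J2 flow already set via bond 2)

2  (C1, I1 all integral)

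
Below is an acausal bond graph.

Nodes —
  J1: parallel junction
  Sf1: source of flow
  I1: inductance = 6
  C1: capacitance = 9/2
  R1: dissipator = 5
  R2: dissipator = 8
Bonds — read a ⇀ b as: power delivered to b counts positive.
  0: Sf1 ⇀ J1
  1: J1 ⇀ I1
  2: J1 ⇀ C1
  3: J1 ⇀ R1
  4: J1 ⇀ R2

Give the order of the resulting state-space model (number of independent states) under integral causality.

2  (C1, I1 all integral)

#0 |Sf1  (Sf1: flow source, stroke at near end)
#1 |I1  (prefer integral on I1)
#2 |J1  (prefer integral on C1)
#3 |R1  (J1: bond 2 brought effort, rest push out)
#4 |R2  (J1: bond 2 brought effort, rest push out)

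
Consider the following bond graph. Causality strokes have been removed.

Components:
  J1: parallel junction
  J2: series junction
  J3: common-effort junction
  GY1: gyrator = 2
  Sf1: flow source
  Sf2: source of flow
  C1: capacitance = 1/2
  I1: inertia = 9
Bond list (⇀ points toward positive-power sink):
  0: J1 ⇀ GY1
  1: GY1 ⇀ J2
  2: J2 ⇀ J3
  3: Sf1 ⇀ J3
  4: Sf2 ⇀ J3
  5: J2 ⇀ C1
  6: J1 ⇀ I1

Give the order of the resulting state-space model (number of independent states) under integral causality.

β3 stroke at Sf1  (Sf1: flow source, stroke at near end)
β4 stroke at Sf2  (Sf2 fixes flow; stroke at Sf2)
β2 stroke at J3  (closing 0-jn rule on J3)
β1 stroke at J2  (common-f at J2 fixed by 2)
β5 stroke at J2  (J2: bond 2 brought flow, rest push out)
β0 stroke at J1  (GY1: gyrator matches bond 1)
β6 stroke at I1  (J1: bond 0 brought effort, rest push out)

2  (C1, I1 all integral)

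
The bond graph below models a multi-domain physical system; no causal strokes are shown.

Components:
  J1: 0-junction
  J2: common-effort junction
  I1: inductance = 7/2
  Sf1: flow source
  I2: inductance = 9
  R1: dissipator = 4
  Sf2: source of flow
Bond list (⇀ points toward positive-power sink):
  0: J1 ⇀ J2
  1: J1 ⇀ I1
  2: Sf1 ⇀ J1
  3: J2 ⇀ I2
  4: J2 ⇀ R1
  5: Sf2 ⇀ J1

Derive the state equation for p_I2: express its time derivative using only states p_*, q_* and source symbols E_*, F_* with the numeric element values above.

dp_I2/dt = 4*F_Sf1 + 4*F_Sf2 - 8*p_I1/7 - 4*p_I2/9

β2 →Sf1  (Sf1: flow source, stroke at near end)
β5 →Sf2  (Sf2 fixes flow; stroke at Sf2)
β1 →I1  (prefer integral on I1)
β0 →J1  (J1 needs exactly one e-in)
β3 →I2  (I2: I, integral causality)
β4 →J2  (only one effort-in slot at J2)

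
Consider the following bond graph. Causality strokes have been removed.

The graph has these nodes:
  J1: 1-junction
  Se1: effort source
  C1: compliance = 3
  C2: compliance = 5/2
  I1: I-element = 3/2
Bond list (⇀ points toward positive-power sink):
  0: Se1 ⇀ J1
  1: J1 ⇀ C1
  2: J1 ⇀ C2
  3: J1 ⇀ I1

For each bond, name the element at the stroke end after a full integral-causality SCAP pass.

#0 stroke→J1  (Se1 (Se) sets effort on bond)
#1 stroke→J1  (C1 integral (e out))
#2 stroke→J1  (C2: C, integral causality)
#3 stroke→I1  (closing 1-jn rule on J1)

b0 stroke at J1
b1 stroke at J1
b2 stroke at J1
b3 stroke at I1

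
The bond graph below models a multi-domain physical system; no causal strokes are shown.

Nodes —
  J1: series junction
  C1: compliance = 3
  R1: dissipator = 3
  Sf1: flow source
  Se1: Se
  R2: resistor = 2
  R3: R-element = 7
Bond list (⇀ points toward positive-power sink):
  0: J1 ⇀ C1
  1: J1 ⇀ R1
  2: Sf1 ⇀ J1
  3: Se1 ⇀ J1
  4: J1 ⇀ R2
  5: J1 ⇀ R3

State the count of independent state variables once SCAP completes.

#2 stroke→Sf1  (Sf1 fixes flow; stroke at Sf1)
#3 stroke→J1  (Se1 fixes effort; stroke away)
#0 stroke→J1  (J1 flow already set via bond 2)
#1 stroke→J1  (1-jn J1 has f-setter on 2)
#4 stroke→J1  (J1: bond 2 brought flow, rest push out)
#5 stroke→J1  (common-f at J1 fixed by 2)

1  (C1 all integral)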